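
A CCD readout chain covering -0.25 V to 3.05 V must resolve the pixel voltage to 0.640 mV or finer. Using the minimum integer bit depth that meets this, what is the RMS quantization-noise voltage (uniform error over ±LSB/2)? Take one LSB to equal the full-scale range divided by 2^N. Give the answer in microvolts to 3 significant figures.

Full-scale range = 3.05 V − (-0.25 V) = 3.3 V.
Levels needed ≥ 3.3/0.640 mV = 5156. 2^13 = 8192 suffices, so N_min = 13.
One LSB is 3.3 V / 8192 = 402.83 µV.
σ_q = LSB/√12 = 402.83 µV/3.4641 = 116 µV.

116 µV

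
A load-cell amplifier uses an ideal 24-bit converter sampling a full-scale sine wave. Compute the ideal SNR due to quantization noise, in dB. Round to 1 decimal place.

Ideal quantization SNR: 6.02 × 24 + 1.76 dB = 146.2 dB.

146.2 dB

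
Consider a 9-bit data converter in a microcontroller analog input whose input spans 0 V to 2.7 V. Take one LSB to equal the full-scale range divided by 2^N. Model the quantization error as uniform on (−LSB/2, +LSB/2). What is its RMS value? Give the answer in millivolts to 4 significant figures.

1.522 mV

Span = 2.7 V.
One LSB is 2.7 V / 512 = 5.27344 mV.
For a uniform distribution on [−LSB/2, +LSB/2], V_rms = LSB/√12 = 5.27344 mV/3.4641 = 1.522 mV.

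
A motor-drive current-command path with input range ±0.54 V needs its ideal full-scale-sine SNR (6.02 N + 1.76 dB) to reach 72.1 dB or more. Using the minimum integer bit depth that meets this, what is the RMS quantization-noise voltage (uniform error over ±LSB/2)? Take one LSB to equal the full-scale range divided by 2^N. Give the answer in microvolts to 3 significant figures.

Full-scale range = 0.54 V − (-0.54 V) = 1.08 V.
6.02 N + 1.76 ≥ 72.1 gives N ≥ 11.684, so the minimum integer is 12.
Step size = 1.08/4096 V = 263.67 µV.
V_rms = LSB/√12 = 76.1 µV.

76.1 µV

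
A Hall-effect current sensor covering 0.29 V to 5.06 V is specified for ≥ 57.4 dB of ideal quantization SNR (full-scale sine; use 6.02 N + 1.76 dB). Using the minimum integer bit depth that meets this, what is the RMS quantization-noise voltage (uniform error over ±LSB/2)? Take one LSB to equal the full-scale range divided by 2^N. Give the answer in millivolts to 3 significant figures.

1.34 mV

Full-scale range = 5.06 V − (0.29 V) = 4.77 V.
Solving 6.02 N ≥ 57.4 − 1.76: N ≥ 9.243. Round up → N = 10.
Step size = 4.77/1024 V = 4.6582 mV.
σ_q = LSB/√12 = 4.6582 mV/3.4641 = 1.34 mV.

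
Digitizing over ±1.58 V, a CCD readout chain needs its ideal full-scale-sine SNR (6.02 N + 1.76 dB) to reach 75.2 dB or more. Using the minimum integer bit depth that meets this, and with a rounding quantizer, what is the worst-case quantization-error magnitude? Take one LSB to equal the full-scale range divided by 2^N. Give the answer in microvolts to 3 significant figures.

The full-scale span is 1.58 − (-1.58) = 3.16 V.
Solving 6.02 N ≥ 75.2 − 1.76: N ≥ 12.199. Round up → N = 13.
LSB = 3.16 V / 2^13 = 385.74 µV.
Max error for round-to-nearest is LSB/2 = 193 µV.

193 µV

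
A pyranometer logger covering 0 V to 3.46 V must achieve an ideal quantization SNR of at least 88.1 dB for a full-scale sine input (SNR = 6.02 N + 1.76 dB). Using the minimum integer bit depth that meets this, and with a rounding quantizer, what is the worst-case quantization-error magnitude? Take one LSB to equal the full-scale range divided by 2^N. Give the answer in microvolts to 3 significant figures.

52.8 µV

V_FS = 3.46 V.
6.02 N + 1.76 ≥ 88.1 gives N ≥ 14.342, so the minimum integer is 15.
One LSB is 3.46 V / 32768 = 105.59 µV.
Max error for round-to-nearest is LSB/2 = 52.8 µV.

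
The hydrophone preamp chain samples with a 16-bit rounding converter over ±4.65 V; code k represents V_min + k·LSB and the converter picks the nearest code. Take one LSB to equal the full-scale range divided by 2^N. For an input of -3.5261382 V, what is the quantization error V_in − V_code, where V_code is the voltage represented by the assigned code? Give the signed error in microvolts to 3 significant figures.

−39.6 µV

Full-scale range = 4.65 V − (-4.65 V) = 9.3 V. LSB = 9.3 V / 2^16 ≈ 141.9 µV.
(-3.5261382 − (-4.65)) / LSB = 1.1238618 × 65536/9.3 = 7919.7212. Nearest integer: k = 7920.
V_code = V_min + k × range/2^16 = -4.65 + 7920 × 9.3/65536 = -3.5260986328 V.
Error = V_in − V_code = -3.5261382 − (-3.5260986328) = −39.6 µV.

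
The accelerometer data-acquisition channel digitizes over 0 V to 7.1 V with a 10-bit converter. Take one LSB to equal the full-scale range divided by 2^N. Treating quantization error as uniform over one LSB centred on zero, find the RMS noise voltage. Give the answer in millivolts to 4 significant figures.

2.002 mV

Full-scale range = 7.1 V.
LSB = 7.1 V / 2^10 = 6.93359 mV.
RMS of a uniform error over width LSB is LSB/√12 = 2.002 mV.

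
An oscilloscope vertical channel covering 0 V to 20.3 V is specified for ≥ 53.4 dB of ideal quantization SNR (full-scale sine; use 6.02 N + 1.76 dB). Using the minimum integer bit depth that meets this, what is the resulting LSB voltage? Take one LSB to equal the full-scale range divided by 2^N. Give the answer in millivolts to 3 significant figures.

39.6 mV

Full-scale range = 20.3 V.
Solving 6.02 N ≥ 53.4 − 1.76: N ≥ 8.578. Round up → N = 9.
Step size = 20.3/512 V = 39.6 mV.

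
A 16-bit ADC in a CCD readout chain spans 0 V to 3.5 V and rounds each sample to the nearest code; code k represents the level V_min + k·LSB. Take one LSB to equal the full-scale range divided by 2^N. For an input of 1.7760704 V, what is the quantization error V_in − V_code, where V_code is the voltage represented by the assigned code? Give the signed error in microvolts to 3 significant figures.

+8.39 µV

Span = 3.5 V. LSB = 3.5 V / 2^16 ≈ 53.41 µV.
(1.7760704 − (0)) / LSB = 1.7760704 × 65536/3.5 = 33256.1571. Nearest integer: k = 33256.
Reconstructed level: 0 + 33256 × 3.5/65536 V = 1.7760620117 V.
e = 1.7760704 − (1.7760620117) = +8.39 µV.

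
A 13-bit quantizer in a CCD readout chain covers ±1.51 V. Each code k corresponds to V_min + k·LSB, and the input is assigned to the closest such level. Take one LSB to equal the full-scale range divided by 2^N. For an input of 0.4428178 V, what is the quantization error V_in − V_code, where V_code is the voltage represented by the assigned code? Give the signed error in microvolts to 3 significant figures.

+66.3 µV

Range = 1.51 − (-1.51) = 3.02 V. LSB = 3.02 V / 2^13 ≈ 368.7 µV.
Position in LSBs: (0.4428178 − (-1.51)) × 8192/3.02 = 5297.1799; rounding gives k = 5297.
V_code = V_min + k × range/2^13 = -1.51 + 5297 × 3.02/8192 = 0.4427514648 V.
V_in − V_code = 0.4428178 − (0.4427514648) = +66.3 µV.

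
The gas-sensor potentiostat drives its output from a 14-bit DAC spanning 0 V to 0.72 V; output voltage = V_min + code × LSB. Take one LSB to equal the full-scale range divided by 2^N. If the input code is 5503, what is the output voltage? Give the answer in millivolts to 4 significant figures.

241.8 mV

Range is 0.72 V. LSB = 0.72 V / 2^14.
V_out = 0 + 5503 × (0.72/16384) V
      = 0 + 0.241831 = 0.241831 V.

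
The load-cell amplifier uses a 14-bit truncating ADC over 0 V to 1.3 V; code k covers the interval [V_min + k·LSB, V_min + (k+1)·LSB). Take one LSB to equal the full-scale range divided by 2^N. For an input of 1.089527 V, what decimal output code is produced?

V_FS = 1.3 V. LSB = 1.3 V / 2^14 ≈ 79.35 µV.
V_in − V_min = 1.089527 − (0) = 1.089527 V.
Divide by LSB: 1.089527 × 16384/1.3 = 13731.3926.
Truncating gives code 13731.

13731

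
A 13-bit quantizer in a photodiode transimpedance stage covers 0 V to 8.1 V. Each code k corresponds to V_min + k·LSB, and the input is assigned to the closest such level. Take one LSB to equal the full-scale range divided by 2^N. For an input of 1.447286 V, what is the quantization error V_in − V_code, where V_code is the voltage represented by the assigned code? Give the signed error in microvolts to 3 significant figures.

−273 µV

Range is 8.1 V. LSB = 8.1 V / 2^13 ≈ 0.9888 mV.
(1.447286 − (0)) / LSB = 1.447286 × 8192/8.1 = 1463.7243. Nearest integer: k = 1464.
V_code = V_min + k × range/2^13 = 0 + 1464 × 8.1/8192 = 1.447558594 V.
Error = V_in − V_code = 1.447286 − (1.447558594) = −273 µV.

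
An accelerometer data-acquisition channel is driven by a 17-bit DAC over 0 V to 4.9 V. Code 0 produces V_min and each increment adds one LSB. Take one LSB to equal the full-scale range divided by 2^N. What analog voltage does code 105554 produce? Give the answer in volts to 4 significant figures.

Range is 4.9 V. LSB = 4.9 V / 2^17.
Output = V_min + (105554/131072) × range = 0 + 0.805313 × 4.9 V
      = 0 V + 3.94603 V = 3.94603 V.

3.946 V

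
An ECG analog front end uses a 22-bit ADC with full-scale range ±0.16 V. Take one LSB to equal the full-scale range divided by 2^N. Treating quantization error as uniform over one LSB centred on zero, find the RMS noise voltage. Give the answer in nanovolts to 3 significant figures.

Full-scale range = 0.16 V − (-0.16 V) = 0.32 V.
One LSB is 0.32 V / 4194304 = 76.294 nV.
RMS of a uniform error over width LSB is LSB/√12 = 22.0 nV.

22.0 nV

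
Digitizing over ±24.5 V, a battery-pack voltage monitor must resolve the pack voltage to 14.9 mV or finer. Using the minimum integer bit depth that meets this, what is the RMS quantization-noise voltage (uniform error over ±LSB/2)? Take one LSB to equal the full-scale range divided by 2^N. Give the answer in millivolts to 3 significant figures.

3.45 mV

Range = 24.5 − (-24.5) = 49 V.
Need 2^N ≥ 49 V / 14.9 mV = 3289 → N_min = 12.
LSB = 49 V / 2^12 = 11.963 mV.
σ_q = LSB/√12 = 11.963 mV/3.4641 = 3.45 mV.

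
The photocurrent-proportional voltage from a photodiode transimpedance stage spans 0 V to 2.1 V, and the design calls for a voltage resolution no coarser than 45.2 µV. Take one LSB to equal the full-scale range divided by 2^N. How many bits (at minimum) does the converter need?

V_FS = 2.1 V.
Levels needed ≥ 2.1/45.2 µV = 46460. 2^16 = 65536 suffices, so N_min = 16.

16 bits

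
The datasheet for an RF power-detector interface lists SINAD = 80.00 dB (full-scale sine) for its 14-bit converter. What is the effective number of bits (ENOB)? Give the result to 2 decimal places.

13.00 bits

ENOB = (80.00 − 1.76)/6.02 = 12.9967 bits.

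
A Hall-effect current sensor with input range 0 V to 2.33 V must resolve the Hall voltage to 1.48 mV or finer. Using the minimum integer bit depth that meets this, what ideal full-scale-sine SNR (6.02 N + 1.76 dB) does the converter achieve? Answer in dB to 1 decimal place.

V_FS = 2.33 V.
Levels needed ≥ 2.33/1.48 mV = 1574. 2^11 = 2048 suffices, so N_min = 11.
6.02(11) + 1.76 = 67.98 dB.

68.0 dB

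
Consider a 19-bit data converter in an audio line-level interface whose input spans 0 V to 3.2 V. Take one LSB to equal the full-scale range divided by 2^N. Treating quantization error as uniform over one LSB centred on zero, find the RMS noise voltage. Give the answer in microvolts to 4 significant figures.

Span = 3.2 V.
Step size = 3.2/524288 V = 6.10352 µV.
RMS of a uniform error over width LSB is LSB/√12 = 1.762 µV.

1.762 µV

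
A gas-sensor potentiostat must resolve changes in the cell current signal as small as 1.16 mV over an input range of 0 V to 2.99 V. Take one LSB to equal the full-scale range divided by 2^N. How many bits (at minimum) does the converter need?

V_FS = 2.99 V.
Required number of levels: 2.99/1.16 mV = 2577.6; smallest N with 2^N ≥ that is 12.

12 bits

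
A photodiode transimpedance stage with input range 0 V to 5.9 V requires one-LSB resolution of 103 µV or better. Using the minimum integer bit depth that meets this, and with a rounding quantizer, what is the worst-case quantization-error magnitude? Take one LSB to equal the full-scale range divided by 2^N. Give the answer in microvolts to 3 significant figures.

45.0 µV

V_FS = 5.9 V.
5.9 V / 103 µV = 57280. Since 2^15 = 32768 and 2^16 = 65536, N = 16.
LSB = 5.9 V / 2^16 = 90.027 µV.
|e|_max = LSB/2 = 45.0 µV.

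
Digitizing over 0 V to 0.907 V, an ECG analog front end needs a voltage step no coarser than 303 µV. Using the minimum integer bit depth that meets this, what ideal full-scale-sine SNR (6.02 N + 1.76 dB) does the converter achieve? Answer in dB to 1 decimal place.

V_FS = 0.907 V.
Required number of levels: 0.907/303 µV = 2993.4; smallest N with 2^N ≥ that is 12.
SNR = 6.02 × 12 + 1.76 = 74.00 dB.

74.0 dB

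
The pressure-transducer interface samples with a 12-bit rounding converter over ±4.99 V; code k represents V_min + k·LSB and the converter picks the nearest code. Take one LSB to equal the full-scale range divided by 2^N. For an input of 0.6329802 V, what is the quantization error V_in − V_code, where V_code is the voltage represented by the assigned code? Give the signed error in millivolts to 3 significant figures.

Full-scale range = 4.99 V − (-4.99 V) = 9.98 V. LSB = 9.98 V / 2^12 ≈ 2.437 mV.
Position in LSBs: (0.6329802 − (-4.99)) × 4096/9.98 = 2307.7883; rounding gives k = 2308.
V_code = V_min + k × range/2^12 = -4.99 + 2308 × 9.98/4096 = 0.6334960938 V.
V_in − V_code = 0.6329802 − (0.6334960938) = −0.516 mV.

−0.516 mV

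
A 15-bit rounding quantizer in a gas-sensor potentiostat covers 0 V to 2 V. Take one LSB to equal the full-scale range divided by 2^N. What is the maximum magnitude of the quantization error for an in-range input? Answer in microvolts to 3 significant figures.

V_FS = 2 V.
One LSB is 2 V / 32768 = 61.035 µV.
A rounding quantizer has |error| ≤ LSB/2 = 30.5 µV.

30.5 µV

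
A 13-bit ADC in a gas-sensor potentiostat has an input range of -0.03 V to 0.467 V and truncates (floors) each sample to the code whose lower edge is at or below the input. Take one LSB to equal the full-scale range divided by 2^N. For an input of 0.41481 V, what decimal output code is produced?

7331

Full-scale range = 0.467 V − (-0.03 V) = 0.497 V. LSB = 0.497 V / 2^13 ≈ 60.67 µV.
code = ⌊(V_in − V_min)/LSB⌋ = ⌊(V_in − V_min) × 2^13 / range⌋
     = ⌊(0.41481 − (-0.03)) × 8192 / 0.497⌋ = ⌊0.44481 × 8192/0.497⌋
     = ⌊7331.758⌋ = 7331.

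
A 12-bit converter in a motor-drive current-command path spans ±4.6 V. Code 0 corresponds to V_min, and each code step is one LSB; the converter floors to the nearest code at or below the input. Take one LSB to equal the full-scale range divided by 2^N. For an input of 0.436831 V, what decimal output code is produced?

2242

Span: 4.6 V − (-4.6 V) = 9.2 V. LSB = 9.2 V / 2^12 ≈ 2.246 mV.
code = ⌊(V_in − V_min)/LSB⌋ = ⌊(V_in − V_min) × 2^12 / range⌋
     = ⌊(0.436831 − (-4.6)) × 4096 / 9.2⌋ = ⌊5.036831 × 4096/9.2⌋
     = ⌊2242.485⌋ = 2242.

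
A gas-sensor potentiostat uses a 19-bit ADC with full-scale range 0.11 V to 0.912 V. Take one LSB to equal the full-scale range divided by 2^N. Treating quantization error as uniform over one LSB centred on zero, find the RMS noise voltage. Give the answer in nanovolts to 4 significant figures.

The full-scale span is 0.912 − (0.11) = 0.802 V.
LSB = 0.802 V ÷ 2^19 = 0.802/524288 V = 1.52969 µV.
V_rms = LSB/√12 = 1.52969 µV / √12 = 441.6 nV.

441.6 nV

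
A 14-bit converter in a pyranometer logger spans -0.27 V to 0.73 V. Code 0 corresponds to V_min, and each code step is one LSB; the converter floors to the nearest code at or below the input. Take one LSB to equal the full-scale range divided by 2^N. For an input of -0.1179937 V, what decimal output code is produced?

Full-scale range = 0.73 V − (-0.27 V) = 1 V. LSB = 1 V / 2^14 ≈ 61.04 µV.
(V_in − V_min) × 2^14/range = (-0.1179937 − (-0.27)) × 16384/1 = 2490.471.
Floor → code = 2490.

2490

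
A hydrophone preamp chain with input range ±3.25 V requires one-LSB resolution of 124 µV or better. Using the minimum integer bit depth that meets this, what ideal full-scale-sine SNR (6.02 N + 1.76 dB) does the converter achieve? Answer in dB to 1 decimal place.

Span: 3.25 V − (-3.25 V) = 6.5 V.
Required number of levels: 6.5/124 µV = 52419; smallest N with 2^N ≥ that is 16.
6.02(16) + 1.76 = 98.08 dB.

98.1 dB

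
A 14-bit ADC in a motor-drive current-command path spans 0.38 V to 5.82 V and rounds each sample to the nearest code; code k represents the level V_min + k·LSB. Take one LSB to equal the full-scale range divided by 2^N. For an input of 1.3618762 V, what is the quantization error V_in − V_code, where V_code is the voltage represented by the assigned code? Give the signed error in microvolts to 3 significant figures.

+59.8 µV

The full-scale span is 5.82 − (0.38) = 5.44 V. LSB = 5.44 V / 2^14 ≈ 332.0 µV.
Position in LSBs: (1.3618762 − (0.38)) × 16384/5.44 = 2957.1801; rounding gives k = 2957.
Reconstructed level: 0.38 + 2957 × 5.44/16384 V = 1.3618164063 V.
e = 1.3618762 − (1.3618164063) = +59.8 µV.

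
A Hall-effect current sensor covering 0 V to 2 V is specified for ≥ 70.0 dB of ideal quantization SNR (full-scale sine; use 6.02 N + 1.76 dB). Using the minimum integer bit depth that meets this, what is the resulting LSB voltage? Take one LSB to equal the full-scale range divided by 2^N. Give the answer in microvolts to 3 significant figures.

Span = 2 V.
Solving 6.02 N ≥ 70.0 − 1.76: N ≥ 11.336. Round up → N = 12.
Step size = 2/4096 V = 488 µV.

488 µV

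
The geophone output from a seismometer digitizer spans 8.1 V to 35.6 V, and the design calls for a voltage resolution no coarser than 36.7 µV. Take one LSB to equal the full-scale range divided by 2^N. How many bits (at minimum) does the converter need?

Full-scale range = 35.6 V − (8.1 V) = 27.5 V.
27.5 V / 36.7 µV = 749300. Since 2^19 = 524288 and 2^20 = 1048576, N = 20.

20 bits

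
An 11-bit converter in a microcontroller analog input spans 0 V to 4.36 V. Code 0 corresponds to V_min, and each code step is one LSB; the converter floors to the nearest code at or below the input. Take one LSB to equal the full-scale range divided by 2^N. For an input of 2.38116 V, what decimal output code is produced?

Range is 4.36 V. LSB = 4.36 V / 2^11 ≈ 2.129 mV.
(V_in − V_min) × 2^11/range = (2.38116 − (0)) × 2048/4.36 = 1118.490.
Floor → code = 1118.

1118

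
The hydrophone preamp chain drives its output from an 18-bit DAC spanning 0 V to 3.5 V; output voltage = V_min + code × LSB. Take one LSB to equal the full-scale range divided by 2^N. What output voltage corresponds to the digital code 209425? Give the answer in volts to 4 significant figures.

Span = 3.5 V. LSB = 3.5 V / 2^18.
V_out = V_min + code × LSB = 0 V + 209425 × 3.5 V / 262144
      = 0 + 2.79613 = 2.79613 V.

2.796 V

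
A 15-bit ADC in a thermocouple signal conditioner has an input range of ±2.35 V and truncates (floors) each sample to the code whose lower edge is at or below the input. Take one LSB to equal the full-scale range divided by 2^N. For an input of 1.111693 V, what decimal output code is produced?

24134

Range = 2.35 − (-2.35) = 4.7 V. LSB = 4.7 V / 2^15 ≈ 143.4 µV.
V_in − V_min = 1.111693 − (-2.35) = 3.461693 V.
Divide by LSB: 3.461693 × 32768/4.7 = 24134.6290.
Truncating gives code 24134.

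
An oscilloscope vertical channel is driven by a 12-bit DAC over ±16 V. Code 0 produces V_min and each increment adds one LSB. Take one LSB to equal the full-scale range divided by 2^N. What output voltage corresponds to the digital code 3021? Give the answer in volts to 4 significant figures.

7.602 V

Range = 16 − (-16) = 32 V. LSB = 32 V / 2^12.
V_out = -16 + 3021 × (32/4096) V
      = -16 + 23.6016 = 7.60156 V.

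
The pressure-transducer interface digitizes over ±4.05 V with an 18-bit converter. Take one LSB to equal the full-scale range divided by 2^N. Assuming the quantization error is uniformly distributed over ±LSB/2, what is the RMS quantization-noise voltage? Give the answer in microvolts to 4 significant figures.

8.920 µV

Range = 4.05 − (-4.05) = 8.1 V.
One LSB is 8.1 V / 262144 = 30.8990 µV.
For a uniform distribution on [−LSB/2, +LSB/2], V_rms = LSB/√12 = 30.8990 µV/3.4641 = 8.920 µV.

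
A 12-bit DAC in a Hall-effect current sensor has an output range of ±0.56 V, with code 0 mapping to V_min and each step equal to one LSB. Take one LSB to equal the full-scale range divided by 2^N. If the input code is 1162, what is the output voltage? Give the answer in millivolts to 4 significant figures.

-242.3 mV

Range = 0.56 − (-0.56) = 1.12 V. LSB = 1.12 V / 2^12.
V_out = -0.56 + 1162 × (1.12/4096) V
      = -0.56 + 0.317734 = -0.242266 V.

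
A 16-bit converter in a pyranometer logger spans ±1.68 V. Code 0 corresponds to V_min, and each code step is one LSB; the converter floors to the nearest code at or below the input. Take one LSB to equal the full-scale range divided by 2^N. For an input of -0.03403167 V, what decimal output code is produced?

32104

Range = 1.68 − (-1.68) = 3.36 V. LSB = 3.36 V / 2^16 ≈ 51.27 µV.
V_in − V_min = -0.03403167 − (-1.68) = 1.64596833 V.
Divide by LSB: 1.64596833 × 65536/3.36 = 32104.2204.
Truncating gives code 32104.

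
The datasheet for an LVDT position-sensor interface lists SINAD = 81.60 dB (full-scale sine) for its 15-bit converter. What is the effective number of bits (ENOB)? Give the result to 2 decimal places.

ENOB = (81.60 − 1.76)/6.02 = 13.2625 bits.

13.26 bits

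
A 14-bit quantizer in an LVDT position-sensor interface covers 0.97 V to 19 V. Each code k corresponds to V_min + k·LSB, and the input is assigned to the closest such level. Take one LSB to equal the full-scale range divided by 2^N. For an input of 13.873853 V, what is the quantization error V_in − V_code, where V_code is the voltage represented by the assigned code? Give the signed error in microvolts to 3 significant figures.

−186 µV

Span: 19 V − (0.97 V) = 18.03 V. LSB = 18.03 V / 2^14 ≈ 1.100 mV.
Position in LSBs: (13.873853 − (0.97)) × 16384/18.03 = 11725.8307; rounding gives k = 11726.
Reconstructed level: 0.97 + 11726 × 18.03/16384 V = 13.874039307 V.
V_in − V_code = 13.873853 − (13.874039307) = −186 µV.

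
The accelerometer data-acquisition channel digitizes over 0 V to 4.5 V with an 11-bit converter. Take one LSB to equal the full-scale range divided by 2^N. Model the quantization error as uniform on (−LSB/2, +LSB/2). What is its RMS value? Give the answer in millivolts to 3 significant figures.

0.634 mV

Full-scale range = 4.5 V.
One LSB is 4.5 V / 2048 = 2.1973 mV.
V_rms = LSB/√12 = 2.1973 mV / √12 = 0.634 mV.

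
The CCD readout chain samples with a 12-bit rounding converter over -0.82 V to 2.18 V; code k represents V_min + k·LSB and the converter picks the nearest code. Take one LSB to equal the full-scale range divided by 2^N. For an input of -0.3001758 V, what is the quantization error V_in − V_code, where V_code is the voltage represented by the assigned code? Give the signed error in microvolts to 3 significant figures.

Full-scale range = 2.18 V − (-0.82 V) = 3 V. LSB = 3 V / 2^12 ≈ 0.7324 mV.
Position in LSBs: (-0.3001758 − (-0.82)) × 4096/3 = 709.7333; rounding gives k = 710.
V_code = V_min + k × range/2^12 = -0.82 + 710 × 3/4096 = -0.2999804688 V.
Error = V_in − V_code = -0.3001758 − (-0.2999804688) = −195 µV.

−195 µV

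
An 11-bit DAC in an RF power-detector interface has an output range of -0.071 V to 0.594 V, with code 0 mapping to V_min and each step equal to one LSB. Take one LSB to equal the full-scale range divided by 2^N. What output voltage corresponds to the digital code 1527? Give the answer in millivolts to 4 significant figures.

Range = 0.594 − (-0.071) = 0.665 V. LSB = 0.665 V / 2^11.
V_out = -0.071 + 1527 × (0.665/2048) V
      = -0.071 V + 0.495828 V = 0.424828 V.

424.8 mV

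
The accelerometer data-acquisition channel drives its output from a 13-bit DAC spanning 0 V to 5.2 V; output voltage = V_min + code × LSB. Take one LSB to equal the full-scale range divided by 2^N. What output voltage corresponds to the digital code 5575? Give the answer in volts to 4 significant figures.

3.539 V

V_FS = 5.2 V. LSB = 5.2 V / 2^13.
Output = V_min + (5575/8192) × range = 0 + 0.680542 × 5.2 V
      = 0 V + 3.53882 V = 3.53882 V.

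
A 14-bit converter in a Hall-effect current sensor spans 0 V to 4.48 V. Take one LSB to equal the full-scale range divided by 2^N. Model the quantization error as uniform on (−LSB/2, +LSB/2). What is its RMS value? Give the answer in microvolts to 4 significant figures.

78.93 µV

Range is 4.48 V.
Step size = 4.48/16384 V = 273.438 µV.
For a uniform distribution on [−LSB/2, +LSB/2], V_rms = LSB/√12 = 273.438 µV/3.4641 = 78.93 µV.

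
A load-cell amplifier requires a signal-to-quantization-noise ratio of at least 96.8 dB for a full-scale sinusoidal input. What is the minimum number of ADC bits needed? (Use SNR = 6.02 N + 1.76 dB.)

16 bits

Solving 6.02 N ≥ 96.8 − 1.76: N ≥ 15.787. Round up → N = 16.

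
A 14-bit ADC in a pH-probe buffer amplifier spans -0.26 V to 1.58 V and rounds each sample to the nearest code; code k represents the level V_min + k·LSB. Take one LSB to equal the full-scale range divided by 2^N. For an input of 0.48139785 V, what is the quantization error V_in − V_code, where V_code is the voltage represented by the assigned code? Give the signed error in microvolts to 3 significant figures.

Full-scale range = 1.58 V − (-0.26 V) = 1.84 V. LSB = 1.84 V / 2^14 ≈ 112.3 µV.
Position in LSBs: (0.48139785 − (-0.26)) × 16384/1.84 = 6601.6643; rounding gives k = 6602.
Reconstructed level: -0.26 + 6602 × 1.84/16384 V = 0.48143554688 V.
V_in − V_code = 0.48139785 − (0.48143554688) = −37.7 µV.

−37.7 µV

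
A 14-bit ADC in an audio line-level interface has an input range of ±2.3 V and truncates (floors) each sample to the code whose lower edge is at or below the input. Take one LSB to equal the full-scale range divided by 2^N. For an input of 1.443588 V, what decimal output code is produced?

Range = 2.3 − (-2.3) = 4.6 V. LSB = 4.6 V / 2^14 ≈ 280.8 µV.
code = ⌊(V_in − V_min)/LSB⌋ = ⌊(V_in − V_min) × 2^14 / range⌋
     = ⌊(1.443588 − (-2.3)) × 16384 / 4.6⌋ = ⌊3.743588 × 16384/4.6⌋
     = ⌊13333.684⌋ = 13333.

13333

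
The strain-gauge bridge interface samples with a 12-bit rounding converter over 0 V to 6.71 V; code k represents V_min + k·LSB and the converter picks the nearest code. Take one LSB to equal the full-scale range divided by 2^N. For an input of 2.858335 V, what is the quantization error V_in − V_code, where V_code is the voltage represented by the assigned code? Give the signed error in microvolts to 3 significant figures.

V_FS = 6.71 V. LSB = 6.71 V / 2^12 ≈ 1.638 mV.
(V_in − V_min)/LSB = (2.858335 − (0)) × 4096/6.71 = 1744.8197 → nearest code k = 1745.
V_code = 0 + (1745/4096) × 6.71 = 2.858630371 V.
e = 2.858335 − (2.858630371) = −295 µV.

−295 µV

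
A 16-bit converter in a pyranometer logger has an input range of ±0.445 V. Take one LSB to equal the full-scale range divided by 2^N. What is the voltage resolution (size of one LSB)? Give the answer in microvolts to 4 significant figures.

The full-scale span is 0.445 − (-0.445) = 0.89 V.
2^16 = 65536 levels.
LSB = 0.89 V / 2^16 = 13.58 µV.

13.58 µV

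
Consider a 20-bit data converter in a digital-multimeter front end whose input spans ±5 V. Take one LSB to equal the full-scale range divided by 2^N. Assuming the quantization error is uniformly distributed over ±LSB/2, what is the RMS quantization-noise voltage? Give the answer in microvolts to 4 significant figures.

Span: 5 V − (-5 V) = 10 V.
Step size = 10/1048576 V = 9.53674 µV.
RMS of a uniform error over width LSB is LSB/√12 = 2.753 µV.

2.753 µV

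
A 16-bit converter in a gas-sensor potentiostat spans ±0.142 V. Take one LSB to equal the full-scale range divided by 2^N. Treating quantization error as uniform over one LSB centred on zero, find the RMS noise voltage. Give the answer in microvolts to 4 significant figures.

Full-scale range = 0.142 V − (-0.142 V) = 0.284 V.
One LSB is 0.284 V / 65536 = 4.33350 µV.
σ_q = LSB/√12 = 4.33350 µV/3.4641 = 1.251 µV.

1.251 µV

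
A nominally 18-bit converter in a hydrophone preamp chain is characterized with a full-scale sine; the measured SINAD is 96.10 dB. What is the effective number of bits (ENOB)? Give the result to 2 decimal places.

15.67 bits

Inverting SNR = 6.02 N + 1.76: N_eff = (96.10 − 1.76)/6.02 = 15.6711.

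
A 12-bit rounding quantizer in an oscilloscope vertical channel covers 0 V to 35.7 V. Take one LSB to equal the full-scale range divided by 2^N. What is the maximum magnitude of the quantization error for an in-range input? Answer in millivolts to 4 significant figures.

Span = 35.7 V.
Step size = 35.7/4096 V = 8.71582 mV.
Worst-case error for round-to-nearest is half an LSB: 4.358 mV.

4.358 mV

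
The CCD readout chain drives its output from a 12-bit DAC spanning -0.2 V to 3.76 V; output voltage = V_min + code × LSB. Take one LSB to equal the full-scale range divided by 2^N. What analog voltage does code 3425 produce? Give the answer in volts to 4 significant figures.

3.111 V

Full-scale range = 3.76 V − (-0.2 V) = 3.96 V. LSB = 3.96 V / 2^12.
Output = V_min + (3425/4096) × range = -0.2 + 0.836182 × 3.96 V
      = -0.2 V + 3.31128 V = 3.11128 V.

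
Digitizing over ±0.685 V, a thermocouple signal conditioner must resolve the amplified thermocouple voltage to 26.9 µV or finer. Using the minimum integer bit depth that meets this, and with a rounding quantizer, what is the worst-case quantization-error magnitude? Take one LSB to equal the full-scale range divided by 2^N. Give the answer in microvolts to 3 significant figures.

10.5 µV

Range = 0.685 − (-0.685) = 1.37 V.
1.37 V / 26.9 µV = 50930. Since 2^15 = 32768 and 2^16 = 65536, N = 16.
Step size = 1.37/65536 V = 20.905 µV.
Half an LSB is 10.5 µV.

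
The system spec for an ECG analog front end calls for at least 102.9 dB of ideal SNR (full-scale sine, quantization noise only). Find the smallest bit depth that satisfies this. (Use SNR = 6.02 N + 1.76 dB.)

N ≥ (102.9 − 1.76)/6.02 = 16.801 → N_min = 17.

17 bits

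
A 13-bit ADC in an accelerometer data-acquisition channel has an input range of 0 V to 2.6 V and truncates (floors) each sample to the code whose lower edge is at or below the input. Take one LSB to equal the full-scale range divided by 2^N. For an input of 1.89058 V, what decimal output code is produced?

Span = 2.6 V. LSB = 2.6 V / 2^13 ≈ 317.4 µV.
V_in − V_min = 1.89058 − (0) = 1.89058 V.
Divide by LSB: 1.89058 × 8192/2.6 = 5956.7813.
Truncating gives code 5956.

5956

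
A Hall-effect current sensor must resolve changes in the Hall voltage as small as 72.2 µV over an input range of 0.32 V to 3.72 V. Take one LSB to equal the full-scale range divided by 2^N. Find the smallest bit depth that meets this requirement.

Span: 3.72 V − (0.32 V) = 3.4 V.
Need 2^N ≥ 3.4 V / 72.2 µV = 47090 → N_min = 16.

16 bits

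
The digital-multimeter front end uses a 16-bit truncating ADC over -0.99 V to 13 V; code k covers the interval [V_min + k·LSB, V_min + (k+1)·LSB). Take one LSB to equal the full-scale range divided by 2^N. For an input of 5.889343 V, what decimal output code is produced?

32226

Full-scale range = 13 V − (-0.99 V) = 13.99 V. LSB = 13.99 V / 2^16 ≈ 213.5 µV.
(V_in − V_min) × 2^16/range = (5.889343 − (-0.99)) × 65536/13.99 = 32226.206.
Floor → code = 32226.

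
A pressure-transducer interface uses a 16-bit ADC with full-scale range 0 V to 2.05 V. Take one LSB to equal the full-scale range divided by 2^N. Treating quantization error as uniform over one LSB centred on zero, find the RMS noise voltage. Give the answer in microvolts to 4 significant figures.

9.030 µV

Full-scale range = 2.05 V.
One LSB is 2.05 V / 65536 = 31.2805 µV.
For a uniform distribution on [−LSB/2, +LSB/2], V_rms = LSB/√12 = 31.2805 µV/3.4641 = 9.030 µV.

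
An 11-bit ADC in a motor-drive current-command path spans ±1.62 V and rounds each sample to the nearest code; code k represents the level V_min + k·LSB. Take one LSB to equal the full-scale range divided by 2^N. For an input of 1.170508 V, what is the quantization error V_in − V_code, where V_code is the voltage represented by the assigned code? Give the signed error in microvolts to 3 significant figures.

−195 µV

Span: 1.62 V − (-1.62 V) = 3.24 V. LSB = 3.24 V / 2^11 ≈ 1.582 mV.
(V_in − V_min)/LSB = (1.170508 − (-1.62)) × 2048/3.24 = 1763.8767 → nearest code k = 1764.
V_code = -1.62 + (1764/2048) × 3.24 = 1.170703125 V.
e = 1.170508 − (1.170703125) = −195 µV.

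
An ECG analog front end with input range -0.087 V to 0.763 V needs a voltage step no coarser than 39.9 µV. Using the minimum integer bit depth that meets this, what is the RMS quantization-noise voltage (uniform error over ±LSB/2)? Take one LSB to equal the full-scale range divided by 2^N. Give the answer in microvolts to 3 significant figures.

Span: 0.763 V − (-0.087 V) = 0.85 V.
Levels needed ≥ 0.85/39.9 µV = 21300. 2^15 = 32768 suffices, so N_min = 15.
LSB = 0.85 V ÷ 2^15 = 0.85/32768 V = 25.940 µV.
V_rms = LSB/√12 = 7.49 µV.

7.49 µV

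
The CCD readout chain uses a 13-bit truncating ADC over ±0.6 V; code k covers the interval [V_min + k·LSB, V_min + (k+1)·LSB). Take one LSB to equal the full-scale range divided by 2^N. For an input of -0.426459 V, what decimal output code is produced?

Full-scale range = 0.6 V − (-0.6 V) = 1.2 V. LSB = 1.2 V / 2^13 ≈ 146.5 µV.
code = ⌊(V_in − V_min)/LSB⌋ = ⌊(V_in − V_min) × 2^13 / range⌋
     = ⌊(-0.426459 − (-0.6)) × 8192 / 1.2⌋ = ⌊0.173541 × 8192/1.2⌋
     = ⌊1184.707⌋ = 1184.

1184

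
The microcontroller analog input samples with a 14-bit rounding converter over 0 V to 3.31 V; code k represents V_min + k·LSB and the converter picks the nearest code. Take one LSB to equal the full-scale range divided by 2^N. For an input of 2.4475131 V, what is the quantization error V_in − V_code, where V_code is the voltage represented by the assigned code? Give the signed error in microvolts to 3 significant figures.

V_FS = 3.31 V. LSB = 3.31 V / 2^14 ≈ 202.0 µV.
(2.4475131 − (0)) / LSB = 2.4475131 × 16384/3.31 = 12114.8201. Nearest integer: k = 12115.
Reconstructed level: 0 + 12115 × 3.31/16384 V = 2.4475494385 V.
Error = V_in − V_code = 2.4475131 − (2.4475494385) = −36.3 µV.

−36.3 µV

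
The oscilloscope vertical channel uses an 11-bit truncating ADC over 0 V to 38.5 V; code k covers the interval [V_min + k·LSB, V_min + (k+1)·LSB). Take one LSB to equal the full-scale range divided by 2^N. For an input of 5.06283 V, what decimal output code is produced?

269

Range is 38.5 V. LSB = 38.5 V / 2^11 ≈ 18.80 mV.
code = ⌊(V_in − V_min)/LSB⌋ = ⌊(V_in − V_min) × 2^11 / range⌋
     = ⌊(5.06283 − (0)) × 2048 / 38.5⌋ = ⌊5.06283 × 2048/38.5⌋
     = ⌊269.316⌋ = 269.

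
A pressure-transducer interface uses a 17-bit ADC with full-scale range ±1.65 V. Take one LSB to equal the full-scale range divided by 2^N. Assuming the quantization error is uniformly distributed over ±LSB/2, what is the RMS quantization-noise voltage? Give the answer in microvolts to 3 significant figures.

Full-scale range = 1.65 V − (-1.65 V) = 3.3 V.
One LSB is 3.3 V / 131072 = 25.177 µV.
RMS of a uniform error over width LSB is LSB/√12 = 7.27 µV.

7.27 µV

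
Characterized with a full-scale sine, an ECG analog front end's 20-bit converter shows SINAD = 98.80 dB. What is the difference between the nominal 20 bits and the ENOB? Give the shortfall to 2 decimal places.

3.88 bits

ENOB = (SINAD − 1.76)/6.02 = (98.80 − 1.76)/6.02 = 16.1196 bits.
Lost resolution: 20 − 16.1196 = 3.8804 bits.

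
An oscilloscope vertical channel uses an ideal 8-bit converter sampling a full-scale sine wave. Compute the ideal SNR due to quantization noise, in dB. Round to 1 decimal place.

For an ideal N-bit converter with full-scale sine input, SNR = 6.02 N + 1.76 dB. SNR = 6.02 × 8 + 1.76 = 48.16 + 1.76 = 49.92 dB.

49.9 dB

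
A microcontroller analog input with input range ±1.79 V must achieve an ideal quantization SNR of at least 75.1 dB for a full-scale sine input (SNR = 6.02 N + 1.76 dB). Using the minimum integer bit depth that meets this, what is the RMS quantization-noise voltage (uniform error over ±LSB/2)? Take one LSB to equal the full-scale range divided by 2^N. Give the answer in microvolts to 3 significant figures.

Span: 1.79 V − (-1.79 V) = 3.58 V.
Solving 6.02 N ≥ 75.1 − 1.76: N ≥ 12.183. Round up → N = 13.
LSB = 3.58 V / 2^13 = 437.01 µV.
RMS noise = LSB/√12 = 126 µV.

126 µV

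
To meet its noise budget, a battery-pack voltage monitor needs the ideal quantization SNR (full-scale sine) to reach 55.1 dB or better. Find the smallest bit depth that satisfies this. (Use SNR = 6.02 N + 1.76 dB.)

Solving 6.02 N ≥ 55.1 − 1.76: N ≥ 8.860. Round up → N = 9.

9 bits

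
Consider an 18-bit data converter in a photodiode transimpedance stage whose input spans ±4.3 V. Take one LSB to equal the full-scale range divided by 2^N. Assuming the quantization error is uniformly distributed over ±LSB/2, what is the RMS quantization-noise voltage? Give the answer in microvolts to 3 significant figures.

Full-scale range = 4.3 V − (-4.3 V) = 8.6 V.
Step size = 8.6/262144 V = 32.806 µV.
V_rms = LSB/√12 = 32.806 µV / √12 = 9.47 µV.

9.47 µV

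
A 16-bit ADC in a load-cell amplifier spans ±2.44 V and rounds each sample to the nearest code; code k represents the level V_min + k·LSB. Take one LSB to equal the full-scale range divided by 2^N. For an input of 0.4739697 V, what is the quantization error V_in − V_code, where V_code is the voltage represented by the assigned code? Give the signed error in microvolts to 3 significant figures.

Range = 2.44 − (-2.44) = 4.88 V. LSB = 4.88 V / 2^16 ≈ 74.46 µV.
(V_in − V_min)/LSB = (0.4739697 − (-2.44)) × 65536/4.88 = 39133.1800 → nearest code k = 39133.
Reconstructed level: -2.44 + 39133 × 4.88/65536 V = 0.47395629883 V.
e = 0.4739697 − (0.47395629883) = +13.4 µV.

+13.4 µV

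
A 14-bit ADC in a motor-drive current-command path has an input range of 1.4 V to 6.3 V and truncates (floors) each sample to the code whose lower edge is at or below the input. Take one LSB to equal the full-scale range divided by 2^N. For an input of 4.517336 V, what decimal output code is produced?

10423

Span: 6.3 V − (1.4 V) = 4.9 V. LSB = 4.9 V / 2^14 ≈ 299.1 µV.
V_in − V_min = 4.517336 − (1.4) = 3.117336 V.
Divide by LSB: 3.117336 × 16384/4.9 = 10423.3537.
Truncating gives code 10423.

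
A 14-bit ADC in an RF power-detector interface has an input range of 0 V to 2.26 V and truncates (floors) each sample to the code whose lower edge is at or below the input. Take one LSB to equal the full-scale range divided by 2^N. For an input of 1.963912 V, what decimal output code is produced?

Span = 2.26 V. LSB = 2.26 V / 2^14 ≈ 137.9 µV.
code = ⌊(V_in − V_min)/LSB⌋ = ⌊(V_in − V_min) × 2^14 / range⌋
     = ⌊(1.963912 − (0)) × 16384 / 2.26⌋ = ⌊1.963912 × 16384/2.26⌋
     = ⌊14237.493⌋ = 14237.

14237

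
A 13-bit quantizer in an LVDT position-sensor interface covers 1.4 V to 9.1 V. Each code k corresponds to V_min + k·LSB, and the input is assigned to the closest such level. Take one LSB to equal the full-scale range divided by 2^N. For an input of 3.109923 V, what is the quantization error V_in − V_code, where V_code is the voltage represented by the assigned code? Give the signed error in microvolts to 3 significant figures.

Full-scale range = 9.1 V − (1.4 V) = 7.7 V. LSB = 7.7 V / 2^13 ≈ 0.9399 mV.
(V_in − V_min)/LSB = (3.109923 − (1.4)) × 8192/7.7 = 1819.1804 → nearest code k = 1819.
V_code = V_min + k × range/2^13 = 1.4 + 1819 × 7.7/8192 = 3.109753418 V.
V_in − V_code = 3.109923 − (3.109753418) = +170 µV.

+170 µV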